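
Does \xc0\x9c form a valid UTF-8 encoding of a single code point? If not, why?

invalid (overlong encoding)

Leading byte 0xC0 = 11000000 → 2-byte form.
Continuation bytes all match 10xxxxxx. Payload decodes to 0x1C.
But 0x1C < 0x80, the minimum for a 2-byte sequence — this is an overlong encoding.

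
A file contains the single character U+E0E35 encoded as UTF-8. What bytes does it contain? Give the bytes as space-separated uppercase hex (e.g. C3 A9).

F3 A0 B8 B5

U+E0E35 = 0xE0E35 = 921141 decimal. In range U+10000–U+10FFFF → 4-byte form: 11110xxx 10xxxxxx 10xxxxxx 10xxxxxx.
Binary (21 bits): 011100000111000110101.
Split 3+6+6+6: 011 | 100000 | 111000 | 110101.
Byte 1: 11110011 = 0xF3.
Byte 2: 10100000 = 0xA0.
Byte 3: 10111000 = 0xB8.
Byte 4: 10110101 = 0xB5.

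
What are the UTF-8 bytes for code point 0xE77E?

U+E77E = 0xE77E = 59262 decimal. In range U+0800–U+FFFF → 3-byte form: 1110xxxx 10xxxxxx 10xxxxxx.
Binary (16 bits): 1110011101111110.
Split 4+6+6: 1110 | 011101 | 111110.
Byte 1: 11101110 = 0xEE.
Byte 2: 10011101 = 0x9D.
Byte 3: 10111110 = 0xBE.

EE 9D BE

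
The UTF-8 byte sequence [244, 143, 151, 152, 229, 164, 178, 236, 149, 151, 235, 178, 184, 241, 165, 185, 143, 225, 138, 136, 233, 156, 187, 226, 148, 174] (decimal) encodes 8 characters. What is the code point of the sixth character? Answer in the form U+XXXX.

Offset 0: leading byte 0xF4 = 11110100 → 4-byte char #1 = F4 8F 97 98.
Offset 4: leading byte 0xE5 = 11100101 → 3-byte char #2 = E5 A4 B2.
Offset 7: leading byte 0xEC = 11101100 → 3-byte char #3 = EC 95 97.
Offset 10: leading byte 0xEB = 11101011 → 3-byte char #4 = EB B2 B8.
Offset 13: leading byte 0xF1 = 11110001 → 4-byte char #5 = F1 A5 B9 8F.
Offset 17: leading byte 0xE1 = 11100001 → 3-byte char #6 = E1 8A 88.
Leading byte 0xE1 = 11100001 matches 1110xxxx → 3-byte sequence.
Byte 1: 0xE1 = 11100001, payload 0001 (4 bits).
Byte 2: 0x8A = 10001010 (10xxxxxx ✓), payload 001010.
Byte 3: 0x88 = 10001000 (10xxxxxx ✓), payload 001000.
Concatenate: 0001001010001000 = 0x1288 (16 bits → U+1288).

U+1288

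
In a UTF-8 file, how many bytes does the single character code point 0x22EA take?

U+22EA = 0x22EA. UTF-8 uses 1 byte below 0x80, 2 below 0x800, 3 below 0x10000, 4 up to 0x10FFFF. 0x22EA is in U+0800–U+FFFF → 3 bytes.

3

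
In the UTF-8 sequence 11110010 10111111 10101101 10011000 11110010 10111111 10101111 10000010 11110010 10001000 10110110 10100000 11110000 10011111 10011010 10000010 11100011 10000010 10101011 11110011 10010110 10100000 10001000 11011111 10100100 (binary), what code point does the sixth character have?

Offset 0: leading byte 0xF2 = 11110010 → 4-byte char #1 = F2 BF AD 98.
Offset 4: leading byte 0xF2 = 11110010 → 4-byte char #2 = F2 BF AF 82.
Offset 8: leading byte 0xF2 = 11110010 → 4-byte char #3 = F2 88 B6 A0.
Offset 12: leading byte 0xF0 = 11110000 → 4-byte char #4 = F0 9F 9A 82.
Offset 16: leading byte 0xE3 = 11100011 → 3-byte char #5 = E3 82 AB.
Offset 19: leading byte 0xF3 = 11110011 → 4-byte char #6 = F3 96 A0 88.
Leading byte 0xF3 = 11110011 matches 11110xxx → 4-byte sequence.
Byte 1: 0xF3 = 11110011, payload 011 (3 bits).
Byte 2: 0x96 = 10010110 (10xxxxxx ✓), payload 010110.
Byte 3: 0xA0 = 10100000 (10xxxxxx ✓), payload 100000.
Byte 4: 0x88 = 10001000 (10xxxxxx ✓), payload 001000.
Concatenate: 011010110100000001000 = 0xD6808 (21 bits → U+D6808).

U+D6808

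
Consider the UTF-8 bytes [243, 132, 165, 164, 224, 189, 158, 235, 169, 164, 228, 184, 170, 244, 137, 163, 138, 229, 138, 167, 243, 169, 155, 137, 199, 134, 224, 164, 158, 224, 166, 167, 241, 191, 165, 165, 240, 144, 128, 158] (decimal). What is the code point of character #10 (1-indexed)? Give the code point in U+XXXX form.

U+09A7

Offset 0: leading byte 0xF3 = 11110011 → 4-byte char #1 = F3 84 A5 A4.
Offset 4: leading byte 0xE0 = 11100000 → 3-byte char #2 = E0 BD 9E.
Offset 7: leading byte 0xEB = 11101011 → 3-byte char #3 = EB A9 A4.
Offset 10: leading byte 0xE4 = 11100100 → 3-byte char #4 = E4 B8 AA.
Offset 13: leading byte 0xF4 = 11110100 → 4-byte char #5 = F4 89 A3 8A.
Offset 17: leading byte 0xE5 = 11100101 → 3-byte char #6 = E5 8A A7.
Offset 20: leading byte 0xF3 = 11110011 → 4-byte char #7 = F3 A9 9B 89.
Offset 24: leading byte 0xC7 = 11000111 → 2-byte char #8 = C7 86.
Offset 26: leading byte 0xE0 = 11100000 → 3-byte char #9 = E0 A4 9E.
Offset 29: leading byte 0xE0 = 11100000 → 3-byte char #10 = E0 A6 A7.
Leading byte 0xE0 = 11100000 matches 1110xxxx → 3-byte sequence.
Byte 1: 0xE0 = 11100000, payload 0000 (4 bits).
Byte 2: 0xA6 = 10100110 (10xxxxxx ✓), payload 100110.
Byte 3: 0xA7 = 10100111 (10xxxxxx ✓), payload 100111.
Concatenate: 0000100110100111 = 0x9A7 (16 bits → U+09A7).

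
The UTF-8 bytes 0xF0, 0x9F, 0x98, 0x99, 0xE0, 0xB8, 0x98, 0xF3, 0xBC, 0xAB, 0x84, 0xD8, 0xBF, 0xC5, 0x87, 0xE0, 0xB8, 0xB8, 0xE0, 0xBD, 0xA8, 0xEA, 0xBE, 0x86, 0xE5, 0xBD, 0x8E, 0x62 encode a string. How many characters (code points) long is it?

10

Byte at offset 0: 0xF0 = 11110000 → 4-byte char (#1). Advance 4.
Byte at offset 4: 0xE0 = 11100000 → 3-byte char (#2). Advance 3.
Byte at offset 7: 0xF3 = 11110011 → 4-byte char (#3). Advance 4.
Byte at offset 11: 0xD8 = 11011000 → 2-byte char (#4). Advance 2.
Byte at offset 13: 0xC5 = 11000101 → 2-byte char (#5). Advance 2.
Byte at offset 15: 0xE0 = 11100000 → 3-byte char (#6). Advance 3.
Byte at offset 18: 0xE0 = 11100000 → 3-byte char (#7). Advance 3.
Byte at offset 21: 0xEA = 11101010 → 3-byte char (#8). Advance 3.
Byte at offset 24: 0xE5 = 11100101 → 3-byte char (#9). Advance 3.
Byte at offset 27: 0x62 = 01100010 → 1-byte char (#10). Advance 1.
Reached end at offset 28 after 10 code points.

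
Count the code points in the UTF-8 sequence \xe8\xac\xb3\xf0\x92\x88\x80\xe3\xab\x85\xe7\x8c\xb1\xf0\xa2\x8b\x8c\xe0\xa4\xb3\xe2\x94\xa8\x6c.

8

Byte at offset 0: 0xE8 = 11101000 → 3-byte char (#1). Advance 3.
Byte at offset 3: 0xF0 = 11110000 → 4-byte char (#2). Advance 4.
Byte at offset 7: 0xE3 = 11100011 → 3-byte char (#3). Advance 3.
Byte at offset 10: 0xE7 = 11100111 → 3-byte char (#4). Advance 3.
Byte at offset 13: 0xF0 = 11110000 → 4-byte char (#5). Advance 4.
Byte at offset 17: 0xE0 = 11100000 → 3-byte char (#6). Advance 3.
Byte at offset 20: 0xE2 = 11100010 → 3-byte char (#7). Advance 3.
Byte at offset 23: 0x6C = 01101100 → 1-byte char (#8). Advance 1.
Reached end at offset 24 after 8 code points.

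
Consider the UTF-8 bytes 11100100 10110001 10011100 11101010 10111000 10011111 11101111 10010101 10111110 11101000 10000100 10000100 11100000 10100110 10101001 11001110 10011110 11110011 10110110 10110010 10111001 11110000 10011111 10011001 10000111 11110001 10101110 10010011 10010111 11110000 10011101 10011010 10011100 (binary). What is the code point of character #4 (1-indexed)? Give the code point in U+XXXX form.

Offset 0: leading byte 0xE4 = 11100100 → 3-byte char #1 = E4 B1 9C.
Offset 3: leading byte 0xEA = 11101010 → 3-byte char #2 = EA B8 9F.
Offset 6: leading byte 0xEF = 11101111 → 3-byte char #3 = EF 95 BE.
Offset 9: leading byte 0xE8 = 11101000 → 3-byte char #4 = E8 84 84.
Leading byte 0xE8 = 11101000 matches 1110xxxx → 3-byte sequence.
Byte 1: 0xE8 = 11101000, payload 1000 (4 bits).
Byte 2: 0x84 = 10000100 (10xxxxxx ✓), payload 000100.
Byte 3: 0x84 = 10000100 (10xxxxxx ✓), payload 000100.
Concatenate: 1000000100000100 = 0x8104 (16 bits → U+8104).

U+8104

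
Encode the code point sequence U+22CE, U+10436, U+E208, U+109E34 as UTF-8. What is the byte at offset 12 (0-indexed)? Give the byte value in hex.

0xB8

U+22CE → 3-byte form E2 8B 8E at offsets 0–2.
U+10436 → 4-byte form F0 90 90 B6 at offsets 3–6.
U+E208 → 3-byte form EE 88 88 at offsets 7–9.
U+109E34 → 4-byte form F4 89 B8 B4 at offsets 10–13.
Offset 12 falls in char 4's range; it's byte 3 of F4 89 B8 B4 = 0xB8.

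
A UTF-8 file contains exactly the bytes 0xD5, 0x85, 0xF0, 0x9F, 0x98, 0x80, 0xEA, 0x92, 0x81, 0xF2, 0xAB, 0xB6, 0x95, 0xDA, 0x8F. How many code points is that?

5

Byte at offset 0: 0xD5 = 11010101 → 2-byte char (#1). Advance 2.
Byte at offset 2: 0xF0 = 11110000 → 4-byte char (#2). Advance 4.
Byte at offset 6: 0xEA = 11101010 → 3-byte char (#3). Advance 3.
Byte at offset 9: 0xF2 = 11110010 → 4-byte char (#4). Advance 4.
Byte at offset 13: 0xDA = 11011010 → 2-byte char (#5). Advance 2.
Reached end at offset 15 after 5 code points.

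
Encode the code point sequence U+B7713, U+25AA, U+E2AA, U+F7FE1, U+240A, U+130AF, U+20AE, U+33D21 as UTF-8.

F2 B7 9C 93 E2 96 AA EE 8A AA F3 B7 BF A1 E2 90 8A F0 93 82 AF E2 82 AE F0 B3 B4 A1

U+B7713: 4-byte form → F2 B7 9C 93.
U+25AA: 3-byte form → E2 96 AA.
U+E2AA: 3-byte form → EE 8A AA.
U+F7FE1: 4-byte form → F3 B7 BF A1.
U+240A: 3-byte form → E2 90 8A.
U+130AF: 4-byte form → F0 93 82 AF.
U+20AE: 3-byte form → E2 82 AE.
U+33D21: 4-byte form → F0 B3 B4 A1.
Concatenated (28 bytes): F2 B7 9C 93 E2 96 AA EE 8A AA F3 B7 BF A1 E2 90 8A F0 93 82 AF E2 82 AE F0 B3 B4 A1.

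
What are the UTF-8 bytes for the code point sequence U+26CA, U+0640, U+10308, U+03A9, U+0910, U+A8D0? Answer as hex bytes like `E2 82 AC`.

U+26CA: 3-byte form → E2 9B 8A.
U+0640: 2-byte form → D9 80.
U+10308: 4-byte form → F0 90 8C 88.
U+03A9: 2-byte form → CE A9.
U+0910: 3-byte form → E0 A4 90.
U+A8D0: 3-byte form → EA A3 90.
Concatenated (17 bytes): E2 9B 8A D9 80 F0 90 8C 88 CE A9 E0 A4 90 EA A3 90.

E2 9B 8A D9 80 F0 90 8C 88 CE A9 E0 A4 90 EA A3 90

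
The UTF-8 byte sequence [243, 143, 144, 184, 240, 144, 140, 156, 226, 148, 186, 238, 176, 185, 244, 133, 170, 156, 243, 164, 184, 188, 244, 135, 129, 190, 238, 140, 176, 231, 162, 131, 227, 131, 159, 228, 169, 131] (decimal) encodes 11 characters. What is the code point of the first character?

U+CF438

Offset 0: leading byte 0xF3 = 11110011 → 4-byte char #1 = F3 8F 90 B8.
Leading byte 0xF3 = 11110011 matches 11110xxx → 4-byte sequence.
Byte 1: 0xF3 = 11110011, payload 011 (3 bits).
Byte 2: 0x8F = 10001111 (10xxxxxx ✓), payload 001111.
Byte 3: 0x90 = 10010000 (10xxxxxx ✓), payload 010000.
Byte 4: 0xB8 = 10111000 (10xxxxxx ✓), payload 111000.
Concatenate: 011001111010000111000 = 0xCF438 (21 bits → U+CF438).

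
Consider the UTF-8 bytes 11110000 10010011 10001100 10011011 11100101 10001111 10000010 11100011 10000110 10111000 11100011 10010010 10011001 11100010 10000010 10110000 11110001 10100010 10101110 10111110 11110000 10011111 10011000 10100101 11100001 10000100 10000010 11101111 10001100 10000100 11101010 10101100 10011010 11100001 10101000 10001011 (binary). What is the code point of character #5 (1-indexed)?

Offset 0: leading byte 0xF0 = 11110000 → 4-byte char #1 = F0 93 8C 9B.
Offset 4: leading byte 0xE5 = 11100101 → 3-byte char #2 = E5 8F 82.
Offset 7: leading byte 0xE3 = 11100011 → 3-byte char #3 = E3 86 B8.
Offset 10: leading byte 0xE3 = 11100011 → 3-byte char #4 = E3 92 99.
Offset 13: leading byte 0xE2 = 11100010 → 3-byte char #5 = E2 82 B0.
Leading byte 0xE2 = 11100010 matches 1110xxxx → 3-byte sequence.
Byte 1: 0xE2 = 11100010, payload 0010 (4 bits).
Byte 2: 0x82 = 10000010 (10xxxxxx ✓), payload 000010.
Byte 3: 0xB0 = 10110000 (10xxxxxx ✓), payload 110000.
Concatenate: 0010000010110000 = 0x20B0 (16 bits → U+20B0).

U+20B0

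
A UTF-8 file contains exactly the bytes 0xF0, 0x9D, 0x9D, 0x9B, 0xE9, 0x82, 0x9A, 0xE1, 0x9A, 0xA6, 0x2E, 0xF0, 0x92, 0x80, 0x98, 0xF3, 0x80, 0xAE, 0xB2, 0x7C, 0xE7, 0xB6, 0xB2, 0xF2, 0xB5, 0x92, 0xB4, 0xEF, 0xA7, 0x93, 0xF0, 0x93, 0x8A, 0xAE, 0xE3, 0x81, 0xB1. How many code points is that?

Byte at offset 0: 0xF0 = 11110000 → 4-byte char (#1). Advance 4.
Byte at offset 4: 0xE9 = 11101001 → 3-byte char (#2). Advance 3.
Byte at offset 7: 0xE1 = 11100001 → 3-byte char (#3). Advance 3.
Byte at offset 10: 0x2E = 00101110 → 1-byte char (#4). Advance 1.
Byte at offset 11: 0xF0 = 11110000 → 4-byte char (#5). Advance 4.
Byte at offset 15: 0xF3 = 11110011 → 4-byte char (#6). Advance 4.
Byte at offset 19: 0x7C = 01111100 → 1-byte char (#7). Advance 1.
Byte at offset 20: 0xE7 = 11100111 → 3-byte char (#8). Advance 3.
Byte at offset 23: 0xF2 = 11110010 → 4-byte char (#9). Advance 4.
Byte at offset 27: 0xEF = 11101111 → 3-byte char (#10). Advance 3.
Byte at offset 30: 0xF0 = 11110000 → 4-byte char (#11). Advance 4.
Byte at offset 34: 0xE3 = 11100011 → 3-byte char (#12). Advance 3.
Reached end at offset 37 after 12 code points.

12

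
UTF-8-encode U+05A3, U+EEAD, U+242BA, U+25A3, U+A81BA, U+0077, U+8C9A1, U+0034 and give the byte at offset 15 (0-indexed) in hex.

0xBA

U+05A3 → 2-byte form D6 A3 at offsets 0–1.
U+EEAD → 3-byte form EE BA AD at offsets 2–4.
U+242BA → 4-byte form F0 A4 8A BA at offsets 5–8.
U+25A3 → 3-byte form E2 96 A3 at offsets 9–11.
U+A81BA → 4-byte form F2 A8 86 BA at offsets 12–15.
Offset 15 falls in char 5's range; it's byte 4 of F2 A8 86 BA = 0xBA.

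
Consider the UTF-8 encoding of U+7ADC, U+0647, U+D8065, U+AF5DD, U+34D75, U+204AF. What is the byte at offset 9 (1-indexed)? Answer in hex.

1-indexed offset 9 is 0-indexed offset 8.
U+7ADC → 3-byte form E7 AB 9C at offsets 0–2.
U+0647 → 2-byte form D9 87 at offsets 3–4.
U+D8065 → 4-byte form F3 98 81 A5 at offsets 5–8.
Offset 8 falls in char 3's range; it's byte 4 of F3 98 81 A5 = 0xA5.

0xA5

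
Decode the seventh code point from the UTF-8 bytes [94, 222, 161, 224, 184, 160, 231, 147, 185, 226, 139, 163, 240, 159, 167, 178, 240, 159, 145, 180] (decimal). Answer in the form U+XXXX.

U+1F474

Offset 0: leading byte 0x5E = 01011110 → 1-byte char #1 = 5E.
Offset 1: leading byte 0xDE = 11011110 → 2-byte char #2 = DE A1.
Offset 3: leading byte 0xE0 = 11100000 → 3-byte char #3 = E0 B8 A0.
Offset 6: leading byte 0xE7 = 11100111 → 3-byte char #4 = E7 93 B9.
Offset 9: leading byte 0xE2 = 11100010 → 3-byte char #5 = E2 8B A3.
Offset 12: leading byte 0xF0 = 11110000 → 4-byte char #6 = F0 9F A7 B2.
Offset 16: leading byte 0xF0 = 11110000 → 4-byte char #7 = F0 9F 91 B4.
Leading byte 0xF0 = 11110000 matches 11110xxx → 4-byte sequence.
Byte 1: 0xF0 = 11110000, payload 000 (3 bits).
Byte 2: 0x9F = 10011111 (10xxxxxx ✓), payload 011111.
Byte 3: 0x91 = 10010001 (10xxxxxx ✓), payload 010001.
Byte 4: 0xB4 = 10110100 (10xxxxxx ✓), payload 110100.
Concatenate: 000011111010001110100 = 0x1F474 (21 bits → U+1F474).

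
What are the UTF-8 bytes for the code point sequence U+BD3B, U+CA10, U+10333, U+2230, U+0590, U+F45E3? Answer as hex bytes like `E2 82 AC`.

U+BD3B: 3-byte form → EB B4 BB.
U+CA10: 3-byte form → EC A8 90.
U+10333: 4-byte form → F0 90 8C B3.
U+2230: 3-byte form → E2 88 B0.
U+0590: 2-byte form → D6 90.
U+F45E3: 4-byte form → F3 B4 97 A3.
Concatenated (19 bytes): EB B4 BB EC A8 90 F0 90 8C B3 E2 88 B0 D6 90 F3 B4 97 A3.

EB B4 BB EC A8 90 F0 90 8C B3 E2 88 B0 D6 90 F3 B4 97 A3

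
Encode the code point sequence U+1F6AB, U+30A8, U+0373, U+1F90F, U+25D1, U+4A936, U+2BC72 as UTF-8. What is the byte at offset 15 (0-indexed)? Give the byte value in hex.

0x91

U+1F6AB → 4-byte form F0 9F 9A AB at offsets 0–3.
U+30A8 → 3-byte form E3 82 A8 at offsets 4–6.
U+0373 → 2-byte form CD B3 at offsets 7–8.
U+1F90F → 4-byte form F0 9F A4 8F at offsets 9–12.
U+25D1 → 3-byte form E2 97 91 at offsets 13–15.
Offset 15 falls in char 5's range; it's byte 3 of E2 97 91 = 0x91.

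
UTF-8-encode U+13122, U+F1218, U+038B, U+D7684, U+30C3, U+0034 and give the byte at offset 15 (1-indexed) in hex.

0xE3

1-indexed offset 15 is 0-indexed offset 14.
U+13122 → 4-byte form F0 93 84 A2 at offsets 0–3.
U+F1218 → 4-byte form F3 B1 88 98 at offsets 4–7.
U+038B → 2-byte form CE 8B at offsets 8–9.
U+D7684 → 4-byte form F3 97 9A 84 at offsets 10–13.
U+30C3 → 3-byte form E3 83 83 at offsets 14–16.
Offset 14 falls in char 5's range; it's byte 1 of E3 83 83 = 0xE3.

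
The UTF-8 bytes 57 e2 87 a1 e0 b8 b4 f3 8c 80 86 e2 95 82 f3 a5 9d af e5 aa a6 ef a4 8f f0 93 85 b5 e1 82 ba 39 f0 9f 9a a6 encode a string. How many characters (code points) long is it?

Byte at offset 0: 0x57 = 01010111 → 1-byte char (#1). Advance 1.
Byte at offset 1: 0xE2 = 11100010 → 3-byte char (#2). Advance 3.
Byte at offset 4: 0xE0 = 11100000 → 3-byte char (#3). Advance 3.
Byte at offset 7: 0xF3 = 11110011 → 4-byte char (#4). Advance 4.
Byte at offset 11: 0xE2 = 11100010 → 3-byte char (#5). Advance 3.
Byte at offset 14: 0xF3 = 11110011 → 4-byte char (#6). Advance 4.
Byte at offset 18: 0xE5 = 11100101 → 3-byte char (#7). Advance 3.
Byte at offset 21: 0xEF = 11101111 → 3-byte char (#8). Advance 3.
Byte at offset 24: 0xF0 = 11110000 → 4-byte char (#9). Advance 4.
Byte at offset 28: 0xE1 = 11100001 → 3-byte char (#10). Advance 3.
Byte at offset 31: 0x39 = 00111001 → 1-byte char (#11). Advance 1.
Byte at offset 32: 0xF0 = 11110000 → 4-byte char (#12). Advance 4.
Reached end at offset 36 after 12 code points.

12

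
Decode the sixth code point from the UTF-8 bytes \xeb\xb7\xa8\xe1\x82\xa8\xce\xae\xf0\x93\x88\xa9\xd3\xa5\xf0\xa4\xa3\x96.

Offset 0: leading byte 0xEB = 11101011 → 3-byte char #1 = EB B7 A8.
Offset 3: leading byte 0xE1 = 11100001 → 3-byte char #2 = E1 82 A8.
Offset 6: leading byte 0xCE = 11001110 → 2-byte char #3 = CE AE.
Offset 8: leading byte 0xF0 = 11110000 → 4-byte char #4 = F0 93 88 A9.
Offset 12: leading byte 0xD3 = 11010011 → 2-byte char #5 = D3 A5.
Offset 14: leading byte 0xF0 = 11110000 → 4-byte char #6 = F0 A4 A3 96.
Leading byte 0xF0 = 11110000 matches 11110xxx → 4-byte sequence.
Byte 1: 0xF0 = 11110000, payload 000 (3 bits).
Byte 2: 0xA4 = 10100100 (10xxxxxx ✓), payload 100100.
Byte 3: 0xA3 = 10100011 (10xxxxxx ✓), payload 100011.
Byte 4: 0x96 = 10010110 (10xxxxxx ✓), payload 010110.
Concatenate: 000100100100011010110 = 0x248D6 (21 bits → U+248D6).

U+248D6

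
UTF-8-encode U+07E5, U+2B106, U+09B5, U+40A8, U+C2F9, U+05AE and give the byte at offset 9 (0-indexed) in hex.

U+07E5 → 2-byte form DF A5 at offsets 0–1.
U+2B106 → 4-byte form F0 AB 84 86 at offsets 2–5.
U+09B5 → 3-byte form E0 A6 B5 at offsets 6–8.
U+40A8 → 3-byte form E4 82 A8 at offsets 9–11.
Offset 9 falls in char 4's range; it's byte 1 of E4 82 A8 = 0xE4.

0xE4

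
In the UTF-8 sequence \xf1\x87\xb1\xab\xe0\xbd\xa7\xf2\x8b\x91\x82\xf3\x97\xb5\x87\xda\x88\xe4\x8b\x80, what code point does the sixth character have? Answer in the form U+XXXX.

U+42C0

Offset 0: leading byte 0xF1 = 11110001 → 4-byte char #1 = F1 87 B1 AB.
Offset 4: leading byte 0xE0 = 11100000 → 3-byte char #2 = E0 BD A7.
Offset 7: leading byte 0xF2 = 11110010 → 4-byte char #3 = F2 8B 91 82.
Offset 11: leading byte 0xF3 = 11110011 → 4-byte char #4 = F3 97 B5 87.
Offset 15: leading byte 0xDA = 11011010 → 2-byte char #5 = DA 88.
Offset 17: leading byte 0xE4 = 11100100 → 3-byte char #6 = E4 8B 80.
Leading byte 0xE4 = 11100100 matches 1110xxxx → 3-byte sequence.
Byte 1: 0xE4 = 11100100, payload 0100 (4 bits).
Byte 2: 0x8B = 10001011 (10xxxxxx ✓), payload 001011.
Byte 3: 0x80 = 10000000 (10xxxxxx ✓), payload 000000.
Concatenate: 0100001011000000 = 0x42C0 (16 bits → U+42C0).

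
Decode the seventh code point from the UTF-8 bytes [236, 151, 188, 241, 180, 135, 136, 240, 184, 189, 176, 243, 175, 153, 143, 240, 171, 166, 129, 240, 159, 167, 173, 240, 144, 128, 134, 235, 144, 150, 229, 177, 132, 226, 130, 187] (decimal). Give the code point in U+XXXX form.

U+10006

Offset 0: leading byte 0xEC = 11101100 → 3-byte char #1 = EC 97 BC.
Offset 3: leading byte 0xF1 = 11110001 → 4-byte char #2 = F1 B4 87 88.
Offset 7: leading byte 0xF0 = 11110000 → 4-byte char #3 = F0 B8 BD B0.
Offset 11: leading byte 0xF3 = 11110011 → 4-byte char #4 = F3 AF 99 8F.
Offset 15: leading byte 0xF0 = 11110000 → 4-byte char #5 = F0 AB A6 81.
Offset 19: leading byte 0xF0 = 11110000 → 4-byte char #6 = F0 9F A7 AD.
Offset 23: leading byte 0xF0 = 11110000 → 4-byte char #7 = F0 90 80 86.
Leading byte 0xF0 = 11110000 matches 11110xxx → 4-byte sequence.
Byte 1: 0xF0 = 11110000, payload 000 (3 bits).
Byte 2: 0x90 = 10010000 (10xxxxxx ✓), payload 010000.
Byte 3: 0x80 = 10000000 (10xxxxxx ✓), payload 000000.
Byte 4: 0x86 = 10000110 (10xxxxxx ✓), payload 000110.
Concatenate: 000010000000000000110 = 0x10006 (21 bits → U+10006).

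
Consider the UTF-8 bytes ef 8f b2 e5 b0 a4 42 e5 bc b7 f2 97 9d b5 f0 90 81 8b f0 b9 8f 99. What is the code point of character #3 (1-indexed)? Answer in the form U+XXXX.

U+0042

Offset 0: leading byte 0xEF = 11101111 → 3-byte char #1 = EF 8F B2.
Offset 3: leading byte 0xE5 = 11100101 → 3-byte char #2 = E5 B0 A4.
Offset 6: leading byte 0x42 = 01000010 → 1-byte char #3 = 42.
Leading byte 0x42 = 01000010 matches 0xxxxxxx → 1-byte sequence.
Byte 1: 0x42 = 01000010, payload 1000010 (7 bits).
Concatenate: 1000010 = 0x42 (7 bits → U+0042).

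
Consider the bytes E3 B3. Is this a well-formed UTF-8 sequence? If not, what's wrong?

invalid (sequence truncated)

Leading byte 0xE3 = 11100011 → 3-byte form, but only 2 bytes are present.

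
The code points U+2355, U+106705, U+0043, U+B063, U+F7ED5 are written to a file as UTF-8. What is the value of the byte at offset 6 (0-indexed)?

0x85

U+2355 → 3-byte form E2 8D 95 at offsets 0–2.
U+106705 → 4-byte form F4 86 9C 85 at offsets 3–6.
Offset 6 falls in char 2's range; it's byte 4 of F4 86 9C 85 = 0x85.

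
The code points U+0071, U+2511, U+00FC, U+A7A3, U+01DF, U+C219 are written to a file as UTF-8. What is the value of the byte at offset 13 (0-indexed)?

U+0071 → 1-byte form 71 at offsets 0–0.
U+2511 → 3-byte form E2 94 91 at offsets 1–3.
U+00FC → 2-byte form C3 BC at offsets 4–5.
U+A7A3 → 3-byte form EA 9E A3 at offsets 6–8.
U+01DF → 2-byte form C7 9F at offsets 9–10.
U+C219 → 3-byte form EC 88 99 at offsets 11–13.
Offset 13 falls in char 6's range; it's byte 3 of EC 88 99 = 0x99.

0x99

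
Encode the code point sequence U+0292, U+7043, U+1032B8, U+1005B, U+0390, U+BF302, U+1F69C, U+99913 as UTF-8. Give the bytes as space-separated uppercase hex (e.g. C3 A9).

CA 92 E7 81 83 F4 83 8A B8 F0 90 81 9B CE 90 F2 BF 8C 82 F0 9F 9A 9C F2 99 A4 93

U+0292: 2-byte form → CA 92.
U+7043: 3-byte form → E7 81 83.
U+1032B8: 4-byte form → F4 83 8A B8.
U+1005B: 4-byte form → F0 90 81 9B.
U+0390: 2-byte form → CE 90.
U+BF302: 4-byte form → F2 BF 8C 82.
U+1F69C: 4-byte form → F0 9F 9A 9C.
U+99913: 4-byte form → F2 99 A4 93.
Concatenated (27 bytes): CA 92 E7 81 83 F4 83 8A B8 F0 90 81 9B CE 90 F2 BF 8C 82 F0 9F 9A 9C F2 99 A4 93.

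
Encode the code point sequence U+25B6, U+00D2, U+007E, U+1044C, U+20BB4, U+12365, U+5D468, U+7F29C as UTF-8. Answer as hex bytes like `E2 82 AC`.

U+25B6: 3-byte form → E2 96 B6.
U+00D2: 2-byte form → C3 92.
U+007E: 1-byte form → 7E.
U+1044C: 4-byte form → F0 90 91 8C.
U+20BB4: 4-byte form → F0 A0 AE B4.
U+12365: 4-byte form → F0 92 8D A5.
U+5D468: 4-byte form → F1 9D 91 A8.
U+7F29C: 4-byte form → F1 BF 8A 9C.
Concatenated (26 bytes): E2 96 B6 C3 92 7E F0 90 91 8C F0 A0 AE B4 F0 92 8D A5 F1 9D 91 A8 F1 BF 8A 9C.

E2 96 B6 C3 92 7E F0 90 91 8C F0 A0 AE B4 F0 92 8D A5 F1 9D 91 A8 F1 BF 8A 9C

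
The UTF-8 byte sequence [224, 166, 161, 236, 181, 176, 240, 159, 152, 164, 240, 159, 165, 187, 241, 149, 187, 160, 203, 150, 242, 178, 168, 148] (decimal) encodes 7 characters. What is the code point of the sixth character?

Offset 0: leading byte 0xE0 = 11100000 → 3-byte char #1 = E0 A6 A1.
Offset 3: leading byte 0xEC = 11101100 → 3-byte char #2 = EC B5 B0.
Offset 6: leading byte 0xF0 = 11110000 → 4-byte char #3 = F0 9F 98 A4.
Offset 10: leading byte 0xF0 = 11110000 → 4-byte char #4 = F0 9F A5 BB.
Offset 14: leading byte 0xF1 = 11110001 → 4-byte char #5 = F1 95 BB A0.
Offset 18: leading byte 0xCB = 11001011 → 2-byte char #6 = CB 96.
Leading byte 0xCB = 11001011 matches 110xxxxx → 2-byte sequence.
Byte 1: 0xCB = 11001011, payload 01011 (5 bits).
Byte 2: 0x96 = 10010110 (10xxxxxx ✓), payload 010110.
Concatenate: 01011010110 = 0x2D6 (11 bits → U+02D6).

U+02D6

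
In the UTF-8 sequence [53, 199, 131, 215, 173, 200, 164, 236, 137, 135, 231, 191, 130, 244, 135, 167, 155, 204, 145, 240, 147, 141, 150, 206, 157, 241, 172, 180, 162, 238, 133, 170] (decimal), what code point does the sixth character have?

U+7FC2

Offset 0: leading byte 0x35 = 00110101 → 1-byte char #1 = 35.
Offset 1: leading byte 0xC7 = 11000111 → 2-byte char #2 = C7 83.
Offset 3: leading byte 0xD7 = 11010111 → 2-byte char #3 = D7 AD.
Offset 5: leading byte 0xC8 = 11001000 → 2-byte char #4 = C8 A4.
Offset 7: leading byte 0xEC = 11101100 → 3-byte char #5 = EC 89 87.
Offset 10: leading byte 0xE7 = 11100111 → 3-byte char #6 = E7 BF 82.
Leading byte 0xE7 = 11100111 matches 1110xxxx → 3-byte sequence.
Byte 1: 0xE7 = 11100111, payload 0111 (4 bits).
Byte 2: 0xBF = 10111111 (10xxxxxx ✓), payload 111111.
Byte 3: 0x82 = 10000010 (10xxxxxx ✓), payload 000010.
Concatenate: 0111111111000010 = 0x7FC2 (16 bits → U+7FC2).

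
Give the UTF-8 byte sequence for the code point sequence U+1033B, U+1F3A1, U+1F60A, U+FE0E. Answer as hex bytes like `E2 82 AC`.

U+1033B: 4-byte form → F0 90 8C BB.
U+1F3A1: 4-byte form → F0 9F 8E A1.
U+1F60A: 4-byte form → F0 9F 98 8A.
U+FE0E: 3-byte form → EF B8 8E.
Concatenated (15 bytes): F0 90 8C BB F0 9F 8E A1 F0 9F 98 8A EF B8 8E.

F0 90 8C BB F0 9F 8E A1 F0 9F 98 8A EF B8 8E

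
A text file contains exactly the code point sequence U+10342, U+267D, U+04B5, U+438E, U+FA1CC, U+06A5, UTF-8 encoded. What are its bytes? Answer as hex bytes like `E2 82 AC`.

U+10342: 4-byte form → F0 90 8D 82.
U+267D: 3-byte form → E2 99 BD.
U+04B5: 2-byte form → D2 B5.
U+438E: 3-byte form → E4 8E 8E.
U+FA1CC: 4-byte form → F3 BA 87 8C.
U+06A5: 2-byte form → DA A5.
Concatenated (18 bytes): F0 90 8D 82 E2 99 BD D2 B5 E4 8E 8E F3 BA 87 8C DA A5.

F0 90 8D 82 E2 99 BD D2 B5 E4 8E 8E F3 BA 87 8C DA A5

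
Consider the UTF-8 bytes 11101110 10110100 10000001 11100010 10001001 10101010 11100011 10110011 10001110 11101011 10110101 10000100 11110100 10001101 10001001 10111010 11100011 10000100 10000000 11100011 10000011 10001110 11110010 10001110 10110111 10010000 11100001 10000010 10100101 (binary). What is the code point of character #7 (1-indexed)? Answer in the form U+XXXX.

U+30CE

Offset 0: leading byte 0xEE = 11101110 → 3-byte char #1 = EE B4 81.
Offset 3: leading byte 0xE2 = 11100010 → 3-byte char #2 = E2 89 AA.
Offset 6: leading byte 0xE3 = 11100011 → 3-byte char #3 = E3 B3 8E.
Offset 9: leading byte 0xEB = 11101011 → 3-byte char #4 = EB B5 84.
Offset 12: leading byte 0xF4 = 11110100 → 4-byte char #5 = F4 8D 89 BA.
Offset 16: leading byte 0xE3 = 11100011 → 3-byte char #6 = E3 84 80.
Offset 19: leading byte 0xE3 = 11100011 → 3-byte char #7 = E3 83 8E.
Leading byte 0xE3 = 11100011 matches 1110xxxx → 3-byte sequence.
Byte 1: 0xE3 = 11100011, payload 0011 (4 bits).
Byte 2: 0x83 = 10000011 (10xxxxxx ✓), payload 000011.
Byte 3: 0x8E = 10001110 (10xxxxxx ✓), payload 001110.
Concatenate: 0011000011001110 = 0x30CE (16 bits → U+30CE).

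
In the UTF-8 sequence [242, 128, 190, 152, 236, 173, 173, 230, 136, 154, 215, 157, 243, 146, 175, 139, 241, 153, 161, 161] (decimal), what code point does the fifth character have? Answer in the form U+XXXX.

Offset 0: leading byte 0xF2 = 11110010 → 4-byte char #1 = F2 80 BE 98.
Offset 4: leading byte 0xEC = 11101100 → 3-byte char #2 = EC AD AD.
Offset 7: leading byte 0xE6 = 11100110 → 3-byte char #3 = E6 88 9A.
Offset 10: leading byte 0xD7 = 11010111 → 2-byte char #4 = D7 9D.
Offset 12: leading byte 0xF3 = 11110011 → 4-byte char #5 = F3 92 AF 8B.
Leading byte 0xF3 = 11110011 matches 11110xxx → 4-byte sequence.
Byte 1: 0xF3 = 11110011, payload 011 (3 bits).
Byte 2: 0x92 = 10010010 (10xxxxxx ✓), payload 010010.
Byte 3: 0xAF = 10101111 (10xxxxxx ✓), payload 101111.
Byte 4: 0x8B = 10001011 (10xxxxxx ✓), payload 001011.
Concatenate: 011010010101111001011 = 0xD2BCB (21 bits → U+D2BCB).

U+D2BCB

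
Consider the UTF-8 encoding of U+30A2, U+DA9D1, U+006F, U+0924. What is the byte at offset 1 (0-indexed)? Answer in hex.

U+30A2 → 3-byte form E3 82 A2 at offsets 0–2.
Offset 1 falls in char 1's range; it's byte 2 of E3 82 A2 = 0x82.

0x82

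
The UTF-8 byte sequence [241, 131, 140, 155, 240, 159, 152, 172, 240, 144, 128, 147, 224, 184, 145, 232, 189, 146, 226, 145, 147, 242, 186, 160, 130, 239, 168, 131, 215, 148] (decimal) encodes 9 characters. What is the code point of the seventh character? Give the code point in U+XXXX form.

Offset 0: leading byte 0xF1 = 11110001 → 4-byte char #1 = F1 83 8C 9B.
Offset 4: leading byte 0xF0 = 11110000 → 4-byte char #2 = F0 9F 98 AC.
Offset 8: leading byte 0xF0 = 11110000 → 4-byte char #3 = F0 90 80 93.
Offset 12: leading byte 0xE0 = 11100000 → 3-byte char #4 = E0 B8 91.
Offset 15: leading byte 0xE8 = 11101000 → 3-byte char #5 = E8 BD 92.
Offset 18: leading byte 0xE2 = 11100010 → 3-byte char #6 = E2 91 93.
Offset 21: leading byte 0xF2 = 11110010 → 4-byte char #7 = F2 BA A0 82.
Leading byte 0xF2 = 11110010 matches 11110xxx → 4-byte sequence.
Byte 1: 0xF2 = 11110010, payload 010 (3 bits).
Byte 2: 0xBA = 10111010 (10xxxxxx ✓), payload 111010.
Byte 3: 0xA0 = 10100000 (10xxxxxx ✓), payload 100000.
Byte 4: 0x82 = 10000010 (10xxxxxx ✓), payload 000010.
Concatenate: 010111010100000000010 = 0xBA802 (21 bits → U+BA802).

U+BA802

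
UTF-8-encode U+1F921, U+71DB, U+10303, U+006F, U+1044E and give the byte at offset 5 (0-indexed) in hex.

0x87

U+1F921 → 4-byte form F0 9F A4 A1 at offsets 0–3.
U+71DB → 3-byte form E7 87 9B at offsets 4–6.
Offset 5 falls in char 2's range; it's byte 2 of E7 87 9B = 0x87.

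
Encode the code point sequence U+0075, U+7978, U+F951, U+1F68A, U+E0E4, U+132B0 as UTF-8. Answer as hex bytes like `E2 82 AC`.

75 E7 A5 B8 EF A5 91 F0 9F 9A 8A EE 83 A4 F0 93 8A B0

U+0075: 1-byte form → 75.
U+7978: 3-byte form → E7 A5 B8.
U+F951: 3-byte form → EF A5 91.
U+1F68A: 4-byte form → F0 9F 9A 8A.
U+E0E4: 3-byte form → EE 83 A4.
U+132B0: 4-byte form → F0 93 8A B0.
Concatenated (18 bytes): 75 E7 A5 B8 EF A5 91 F0 9F 9A 8A EE 83 A4 F0 93 8A B0.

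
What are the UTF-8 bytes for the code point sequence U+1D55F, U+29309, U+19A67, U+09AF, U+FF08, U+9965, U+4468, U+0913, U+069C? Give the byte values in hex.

U+1D55F: 4-byte form → F0 9D 95 9F.
U+29309: 4-byte form → F0 A9 8C 89.
U+19A67: 4-byte form → F0 99 A9 A7.
U+09AF: 3-byte form → E0 A6 AF.
U+FF08: 3-byte form → EF BC 88.
U+9965: 3-byte form → E9 A5 A5.
U+4468: 3-byte form → E4 91 A8.
U+0913: 3-byte form → E0 A4 93.
U+069C: 2-byte form → DA 9C.
Concatenated (29 bytes): F0 9D 95 9F F0 A9 8C 89 F0 99 A9 A7 E0 A6 AF EF BC 88 E9 A5 A5 E4 91 A8 E0 A4 93 DA 9C.

F0 9D 95 9F F0 A9 8C 89 F0 99 A9 A7 E0 A6 AF EF BC 88 E9 A5 A5 E4 91 A8 E0 A4 93 DA 9C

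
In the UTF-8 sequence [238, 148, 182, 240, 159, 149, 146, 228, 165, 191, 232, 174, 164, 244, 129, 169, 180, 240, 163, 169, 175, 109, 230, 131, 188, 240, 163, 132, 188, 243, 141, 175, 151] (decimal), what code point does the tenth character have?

U+CDBD7

Offset 0: leading byte 0xEE = 11101110 → 3-byte char #1 = EE 94 B6.
Offset 3: leading byte 0xF0 = 11110000 → 4-byte char #2 = F0 9F 95 92.
Offset 7: leading byte 0xE4 = 11100100 → 3-byte char #3 = E4 A5 BF.
Offset 10: leading byte 0xE8 = 11101000 → 3-byte char #4 = E8 AE A4.
Offset 13: leading byte 0xF4 = 11110100 → 4-byte char #5 = F4 81 A9 B4.
Offset 17: leading byte 0xF0 = 11110000 → 4-byte char #6 = F0 A3 A9 AF.
Offset 21: leading byte 0x6D = 01101101 → 1-byte char #7 = 6D.
Offset 22: leading byte 0xE6 = 11100110 → 3-byte char #8 = E6 83 BC.
Offset 25: leading byte 0xF0 = 11110000 → 4-byte char #9 = F0 A3 84 BC.
Offset 29: leading byte 0xF3 = 11110011 → 4-byte char #10 = F3 8D AF 97.
Leading byte 0xF3 = 11110011 matches 11110xxx → 4-byte sequence.
Byte 1: 0xF3 = 11110011, payload 011 (3 bits).
Byte 2: 0x8D = 10001101 (10xxxxxx ✓), payload 001101.
Byte 3: 0xAF = 10101111 (10xxxxxx ✓), payload 101111.
Byte 4: 0x97 = 10010111 (10xxxxxx ✓), payload 010111.
Concatenate: 011001101101111010111 = 0xCDBD7 (21 bits → U+CDBD7).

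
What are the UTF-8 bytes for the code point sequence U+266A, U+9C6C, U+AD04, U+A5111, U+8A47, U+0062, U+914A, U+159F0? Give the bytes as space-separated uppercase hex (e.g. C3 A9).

U+266A: 3-byte form → E2 99 AA.
U+9C6C: 3-byte form → E9 B1 AC.
U+AD04: 3-byte form → EA B4 84.
U+A5111: 4-byte form → F2 A5 84 91.
U+8A47: 3-byte form → E8 A9 87.
U+0062: 1-byte form → 62.
U+914A: 3-byte form → E9 85 8A.
U+159F0: 4-byte form → F0 95 A7 B0.
Concatenated (24 bytes): E2 99 AA E9 B1 AC EA B4 84 F2 A5 84 91 E8 A9 87 62 E9 85 8A F0 95 A7 B0.

E2 99 AA E9 B1 AC EA B4 84 F2 A5 84 91 E8 A9 87 62 E9 85 8A F0 95 A7 B0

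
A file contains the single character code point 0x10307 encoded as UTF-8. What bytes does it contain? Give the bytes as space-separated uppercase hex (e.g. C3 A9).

U+10307 = 0x10307 = 66311 decimal. In range U+10000–U+10FFFF → 4-byte form: 11110xxx 10xxxxxx 10xxxxxx 10xxxxxx.
Binary (21 bits): 000010000001100000111.
Split 3+6+6+6: 000 | 010000 | 001100 | 000111.
Byte 1: 11110000 = 0xF0.
Byte 2: 10010000 = 0x90.
Byte 3: 10001100 = 0x8C.
Byte 4: 10000111 = 0x87.

F0 90 8C 87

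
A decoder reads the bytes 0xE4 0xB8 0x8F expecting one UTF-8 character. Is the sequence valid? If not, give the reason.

Leading byte 0xE4 = 11100100 → 3-byte form.
Continuation bytes 0xB8=10111000, 0x8F=10001111 all match 10xxxxxx.
Decoded value 0x4E0F is ≥ 0x800 (shortest form) and not a surrogate.

valid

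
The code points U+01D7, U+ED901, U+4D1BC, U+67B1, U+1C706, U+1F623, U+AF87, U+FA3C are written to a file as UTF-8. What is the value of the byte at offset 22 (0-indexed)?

0xBE

U+01D7 → 2-byte form C7 97 at offsets 0–1.
U+ED901 → 4-byte form F3 AD A4 81 at offsets 2–5.
U+4D1BC → 4-byte form F1 8D 86 BC at offsets 6–9.
U+67B1 → 3-byte form E6 9E B1 at offsets 10–12.
U+1C706 → 4-byte form F0 9C 9C 86 at offsets 13–16.
U+1F623 → 4-byte form F0 9F 98 A3 at offsets 17–20.
U+AF87 → 3-byte form EA BE 87 at offsets 21–23.
Offset 22 falls in char 7's range; it's byte 2 of EA BE 87 = 0xBE.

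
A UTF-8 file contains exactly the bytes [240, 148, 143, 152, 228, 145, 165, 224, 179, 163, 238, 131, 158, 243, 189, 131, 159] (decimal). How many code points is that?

Byte at offset 0: 0xF0 = 11110000 → 4-byte char (#1). Advance 4.
Byte at offset 4: 0xE4 = 11100100 → 3-byte char (#2). Advance 3.
Byte at offset 7: 0xE0 = 11100000 → 3-byte char (#3). Advance 3.
Byte at offset 10: 0xEE = 11101110 → 3-byte char (#4). Advance 3.
Byte at offset 13: 0xF3 = 11110011 → 4-byte char (#5). Advance 4.
Reached end at offset 17 after 5 code points.

5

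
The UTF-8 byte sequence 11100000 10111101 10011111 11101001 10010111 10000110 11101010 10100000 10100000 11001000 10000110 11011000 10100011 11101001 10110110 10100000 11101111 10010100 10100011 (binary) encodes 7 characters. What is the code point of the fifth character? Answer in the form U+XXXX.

U+0623

Offset 0: leading byte 0xE0 = 11100000 → 3-byte char #1 = E0 BD 9F.
Offset 3: leading byte 0xE9 = 11101001 → 3-byte char #2 = E9 97 86.
Offset 6: leading byte 0xEA = 11101010 → 3-byte char #3 = EA A0 A0.
Offset 9: leading byte 0xC8 = 11001000 → 2-byte char #4 = C8 86.
Offset 11: leading byte 0xD8 = 11011000 → 2-byte char #5 = D8 A3.
Leading byte 0xD8 = 11011000 matches 110xxxxx → 2-byte sequence.
Byte 1: 0xD8 = 11011000, payload 11000 (5 bits).
Byte 2: 0xA3 = 10100011 (10xxxxxx ✓), payload 100011.
Concatenate: 11000100011 = 0x623 (11 bits → U+0623).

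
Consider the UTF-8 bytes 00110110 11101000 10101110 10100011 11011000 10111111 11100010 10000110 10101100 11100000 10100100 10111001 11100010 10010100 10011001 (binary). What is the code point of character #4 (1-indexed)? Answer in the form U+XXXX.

Offset 0: leading byte 0x36 = 00110110 → 1-byte char #1 = 36.
Offset 1: leading byte 0xE8 = 11101000 → 3-byte char #2 = E8 AE A3.
Offset 4: leading byte 0xD8 = 11011000 → 2-byte char #3 = D8 BF.
Offset 6: leading byte 0xE2 = 11100010 → 3-byte char #4 = E2 86 AC.
Leading byte 0xE2 = 11100010 matches 1110xxxx → 3-byte sequence.
Byte 1: 0xE2 = 11100010, payload 0010 (4 bits).
Byte 2: 0x86 = 10000110 (10xxxxxx ✓), payload 000110.
Byte 3: 0xAC = 10101100 (10xxxxxx ✓), payload 101100.
Concatenate: 0010000110101100 = 0x21AC (16 bits → U+21AC).

U+21AC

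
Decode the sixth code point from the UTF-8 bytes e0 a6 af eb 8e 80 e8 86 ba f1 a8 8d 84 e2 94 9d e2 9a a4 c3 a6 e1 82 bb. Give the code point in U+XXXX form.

Offset 0: leading byte 0xE0 = 11100000 → 3-byte char #1 = E0 A6 AF.
Offset 3: leading byte 0xEB = 11101011 → 3-byte char #2 = EB 8E 80.
Offset 6: leading byte 0xE8 = 11101000 → 3-byte char #3 = E8 86 BA.
Offset 9: leading byte 0xF1 = 11110001 → 4-byte char #4 = F1 A8 8D 84.
Offset 13: leading byte 0xE2 = 11100010 → 3-byte char #5 = E2 94 9D.
Offset 16: leading byte 0xE2 = 11100010 → 3-byte char #6 = E2 9A A4.
Leading byte 0xE2 = 11100010 matches 1110xxxx → 3-byte sequence.
Byte 1: 0xE2 = 11100010, payload 0010 (4 bits).
Byte 2: 0x9A = 10011010 (10xxxxxx ✓), payload 011010.
Byte 3: 0xA4 = 10100100 (10xxxxxx ✓), payload 100100.
Concatenate: 0010011010100100 = 0x26A4 (16 bits → U+26A4).

U+26A4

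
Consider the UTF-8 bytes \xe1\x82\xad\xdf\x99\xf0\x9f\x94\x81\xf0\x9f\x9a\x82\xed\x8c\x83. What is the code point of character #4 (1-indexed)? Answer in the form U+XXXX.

Offset 0: leading byte 0xE1 = 11100001 → 3-byte char #1 = E1 82 AD.
Offset 3: leading byte 0xDF = 11011111 → 2-byte char #2 = DF 99.
Offset 5: leading byte 0xF0 = 11110000 → 4-byte char #3 = F0 9F 94 81.
Offset 9: leading byte 0xF0 = 11110000 → 4-byte char #4 = F0 9F 9A 82.
Leading byte 0xF0 = 11110000 matches 11110xxx → 4-byte sequence.
Byte 1: 0xF0 = 11110000, payload 000 (3 bits).
Byte 2: 0x9F = 10011111 (10xxxxxx ✓), payload 011111.
Byte 3: 0x9A = 10011010 (10xxxxxx ✓), payload 011010.
Byte 4: 0x82 = 10000010 (10xxxxxx ✓), payload 000010.
Concatenate: 000011111011010000010 = 0x1F682 (21 bits → U+1F682).

U+1F682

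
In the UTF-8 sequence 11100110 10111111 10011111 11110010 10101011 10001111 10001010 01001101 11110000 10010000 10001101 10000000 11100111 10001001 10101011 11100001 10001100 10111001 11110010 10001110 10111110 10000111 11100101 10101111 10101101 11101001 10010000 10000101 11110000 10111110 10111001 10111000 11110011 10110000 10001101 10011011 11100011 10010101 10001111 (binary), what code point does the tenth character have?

Offset 0: leading byte 0xE6 = 11100110 → 3-byte char #1 = E6 BF 9F.
Offset 3: leading byte 0xF2 = 11110010 → 4-byte char #2 = F2 AB 8F 8A.
Offset 7: leading byte 0x4D = 01001101 → 1-byte char #3 = 4D.
Offset 8: leading byte 0xF0 = 11110000 → 4-byte char #4 = F0 90 8D 80.
Offset 12: leading byte 0xE7 = 11100111 → 3-byte char #5 = E7 89 AB.
Offset 15: leading byte 0xE1 = 11100001 → 3-byte char #6 = E1 8C B9.
Offset 18: leading byte 0xF2 = 11110010 → 4-byte char #7 = F2 8E BE 87.
Offset 22: leading byte 0xE5 = 11100101 → 3-byte char #8 = E5 AF AD.
Offset 25: leading byte 0xE9 = 11101001 → 3-byte char #9 = E9 90 85.
Offset 28: leading byte 0xF0 = 11110000 → 4-byte char #10 = F0 BE B9 B8.
Leading byte 0xF0 = 11110000 matches 11110xxx → 4-byte sequence.
Byte 1: 0xF0 = 11110000, payload 000 (3 bits).
Byte 2: 0xBE = 10111110 (10xxxxxx ✓), payload 111110.
Byte 3: 0xB9 = 10111001 (10xxxxxx ✓), payload 111001.
Byte 4: 0xB8 = 10111000 (10xxxxxx ✓), payload 111000.
Concatenate: 000111110111001111000 = 0x3EE78 (21 bits → U+3EE78).

U+3EE78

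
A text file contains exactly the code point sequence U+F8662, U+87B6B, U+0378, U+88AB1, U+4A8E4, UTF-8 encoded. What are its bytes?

U+F8662: 4-byte form → F3 B8 99 A2.
U+87B6B: 4-byte form → F2 87 AD AB.
U+0378: 2-byte form → CD B8.
U+88AB1: 4-byte form → F2 88 AA B1.
U+4A8E4: 4-byte form → F1 8A A3 A4.
Concatenated (18 bytes): F3 B8 99 A2 F2 87 AD AB CD B8 F2 88 AA B1 F1 8A A3 A4.

F3 B8 99 A2 F2 87 AD AB CD B8 F2 88 AA B1 F1 8A A3 A4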